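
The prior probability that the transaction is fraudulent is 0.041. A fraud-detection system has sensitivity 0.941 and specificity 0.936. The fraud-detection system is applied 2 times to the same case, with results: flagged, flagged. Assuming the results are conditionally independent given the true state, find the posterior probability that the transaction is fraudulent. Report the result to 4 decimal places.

Posterior P(H) ≈ 0.9024

With H the event that the transaction is fraudulent, the joint likelihood of the observed sequence is P(data|H) = 0.941·0.941 = 0.88548 and P(data|¬H) = 0.064·0.064 = 0.0040960.
Bayes: P(H|data) = 0.041·0.88548 / (0.041·0.88548 + 0.959·0.0040960) = 0.036305/0.040233 = 0.9024.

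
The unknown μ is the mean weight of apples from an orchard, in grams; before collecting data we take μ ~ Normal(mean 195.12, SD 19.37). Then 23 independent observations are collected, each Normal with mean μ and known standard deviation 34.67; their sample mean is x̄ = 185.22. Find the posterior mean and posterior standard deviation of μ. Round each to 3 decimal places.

Posterior mean ≈ 186.430; posterior SD ≈ 6.773

Prior precision 1/τ₀² = 1/19.37² = 0.00266527; data precision n/σ² = 23/34.67² = 0.0191346.
Posterior precision = 0.00266527 + 0.0191346 = 0.0217999, giving posterior SD = 1/√0.0217999 = 6.773.
Posterior mean = (0.00266527·195.12 + 0.0191346·185.22) / 0.0217999 = 186.430.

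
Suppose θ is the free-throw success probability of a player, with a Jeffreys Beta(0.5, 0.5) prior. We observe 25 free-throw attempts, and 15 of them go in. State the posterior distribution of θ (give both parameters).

Observing 15 successes and 10 failures updates Beta(0.5, 0.5) by adding the success and failure counts to the two shape parameters: α = 0.5+15 = 15.5, β = 0.5+10 = 10.5.

Posterior: Beta(15.5, 10.5)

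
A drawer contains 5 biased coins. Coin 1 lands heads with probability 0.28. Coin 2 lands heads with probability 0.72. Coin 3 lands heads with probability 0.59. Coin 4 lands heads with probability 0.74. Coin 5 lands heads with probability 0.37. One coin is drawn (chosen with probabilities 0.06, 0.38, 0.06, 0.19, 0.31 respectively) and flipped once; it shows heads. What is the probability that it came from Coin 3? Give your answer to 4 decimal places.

Tabulate prior·likelihood by source: [1] prior 0.06, lik 0.28, product 0.01680; [2] prior 0.38, lik 0.72, product 0.2736; [3] prior 0.06, lik 0.59, product 0.03540; [4] prior 0.19, lik 0.74, product 0.1406; [5] prior 0.31, lik 0.37, product 0.1147.
Normalizing constant = 0.58110; the posterior for Coin 3 is its product over the sum, 0.03540/0.58110 = 0.0609.

Posterior probability ≈ 0.0609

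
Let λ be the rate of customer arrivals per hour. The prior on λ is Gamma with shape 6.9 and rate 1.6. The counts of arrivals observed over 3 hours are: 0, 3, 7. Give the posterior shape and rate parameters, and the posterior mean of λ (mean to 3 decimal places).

Posterior: Gamma(shape=16.9, rate=4.6); mean ≈ 3.674

Total count ∑xᵢ = 10 over n = 3 hours.
Gamma is conjugate to the Poisson likelihood: posterior is Gamma(shape = 6.9+10 = 16.9, rate = 1.6+3 = 4.6).
Posterior mean = shape/rate = 16.9/4.6 = 3.674.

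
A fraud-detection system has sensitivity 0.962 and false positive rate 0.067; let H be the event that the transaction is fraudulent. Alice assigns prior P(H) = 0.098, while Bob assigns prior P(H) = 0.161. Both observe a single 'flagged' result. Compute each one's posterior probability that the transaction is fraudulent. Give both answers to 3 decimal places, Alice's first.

The likelihood ratio for a 'flagged' result is 0.962/0.067 = 14.358.
Alice: prior odds 0.098/0.902 = 0.10865; posterior odds 1.5600; posterior probability 0.609.
Bob: prior odds 0.161/0.839 = 0.19190; posterior odds 2.7553; posterior probability 0.734.

Alice: 0.609; Bob: 0.734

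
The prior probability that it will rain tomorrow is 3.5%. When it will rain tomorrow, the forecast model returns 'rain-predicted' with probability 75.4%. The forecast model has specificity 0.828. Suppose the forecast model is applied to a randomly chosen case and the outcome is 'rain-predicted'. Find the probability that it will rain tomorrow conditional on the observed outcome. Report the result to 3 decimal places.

Write H for 'it will rain tomorrow'. Prior odds H:¬H = 0.035/0.965 = 0.036269. For the 'rain-predicted' outcome, the likelihood ratio is 0.754/0.172 = 4.3837.
Posterior odds = 0.036269 × 4.3837 = 0.15900, so P(H|E) = 0.15900/(1+0.15900) = 0.137.

P(H | E) ≈ 0.137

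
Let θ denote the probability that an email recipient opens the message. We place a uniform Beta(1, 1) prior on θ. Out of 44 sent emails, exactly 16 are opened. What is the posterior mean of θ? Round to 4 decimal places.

The binomial likelihood is conjugate to the Beta prior: with 16 successes and 28 failures, the posterior is Beta(1+16, 1+28) = Beta(17, 29).
Posterior mean = α/(α+β) = 17/46 = 0.3696.

Posterior mean ≈ 0.3696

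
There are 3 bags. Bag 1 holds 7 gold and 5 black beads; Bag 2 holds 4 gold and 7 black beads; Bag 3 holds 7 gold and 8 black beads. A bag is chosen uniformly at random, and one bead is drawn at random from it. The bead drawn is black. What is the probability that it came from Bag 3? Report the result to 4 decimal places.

P(black|Bag 1) = 0.4167; P(black|Bag 2) = 0.6364; P(black|Bag 3) = 0.5333.
Prior × likelihood for each source: 0.333333·0.4167=0.1389, 0.333333·0.6364=0.2121, 0.333333·0.5333=0.1778. Summing gives P(black) = 0.52879.
P(Bag 3 | black) = 0.1778 / 0.52879 = 0.3362.

Posterior probability ≈ 0.3362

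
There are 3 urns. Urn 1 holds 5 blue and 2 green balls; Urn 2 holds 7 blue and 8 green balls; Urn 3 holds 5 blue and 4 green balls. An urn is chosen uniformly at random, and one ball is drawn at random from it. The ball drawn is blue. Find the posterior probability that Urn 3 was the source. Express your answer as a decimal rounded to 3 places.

Posterior probability ≈ 0.320

Tabulate prior·likelihood by source: [1] prior 0.333333, lik 0.7143, product 0.2381; [2] prior 0.333333, lik 0.4667, product 0.1556; [3] prior 0.333333, lik 0.5556, product 0.1852.
Normalizing constant = 0.57884; the posterior for Urn 3 is its product over the sum, 0.1852/0.57884 = 0.320.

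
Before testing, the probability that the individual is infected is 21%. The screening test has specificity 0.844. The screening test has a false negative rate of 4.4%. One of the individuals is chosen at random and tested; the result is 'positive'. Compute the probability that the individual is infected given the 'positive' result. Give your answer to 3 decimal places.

Write H for 'the individual is infected'. Prior odds H:¬H = 0.21/0.79 = 0.26582. For the 'positive' outcome, the likelihood ratio is 0.956/0.156 = 6.1282.
Posterior odds = 0.26582 × 6.1282 = 1.6290, so P(H|E) = 1.6290/(1+1.6290) = 0.620.

P(H | E) ≈ 0.620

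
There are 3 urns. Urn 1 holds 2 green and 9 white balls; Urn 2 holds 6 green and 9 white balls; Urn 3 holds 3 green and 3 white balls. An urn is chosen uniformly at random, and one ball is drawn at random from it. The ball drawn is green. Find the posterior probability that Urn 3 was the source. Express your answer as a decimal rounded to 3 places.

Posterior probability ≈ 0.462

P(green|Urn 1) = 0.1818; P(green|Urn 2) = 0.4; P(green|Urn 3) = 0.5.
Prior × likelihood for each source: 0.333333·0.1818=0.06061, 0.333333·0.4=0.1333, 0.333333·0.5=0.1667. Summing gives P(green) = 0.36061.
P(Urn 3 | green) = 0.1667 / 0.36061 = 0.462.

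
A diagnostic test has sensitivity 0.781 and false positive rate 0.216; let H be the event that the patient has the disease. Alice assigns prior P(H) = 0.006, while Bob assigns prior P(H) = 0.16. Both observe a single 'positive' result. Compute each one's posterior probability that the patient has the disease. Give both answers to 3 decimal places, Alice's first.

Alice: 0.021; Bob: 0.408

The likelihood ratio for a 'positive' result is 0.781/0.216 = 3.6157.
Alice: prior odds 0.006/0.994 = 0.0060362; posterior odds 0.021825; posterior probability 0.021.
Bob: prior odds 0.16/0.84 = 0.19048; posterior odds 0.68871; posterior probability 0.408.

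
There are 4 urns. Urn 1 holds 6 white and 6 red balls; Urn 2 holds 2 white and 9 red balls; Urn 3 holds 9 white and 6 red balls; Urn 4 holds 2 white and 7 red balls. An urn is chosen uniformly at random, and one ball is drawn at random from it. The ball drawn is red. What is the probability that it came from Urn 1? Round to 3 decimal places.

Posterior probability ≈ 0.200

P(red|Urn 1) = 0.5; P(red|Urn 2) = 0.8182; P(red|Urn 3) = 0.4; P(red|Urn 4) = 0.7778.
Prior × likelihood for each source: 0.25·0.5=0.1250, 0.25·0.8182=0.2045, 0.25·0.4=0.1000, 0.25·0.7778=0.1944. Summing gives P(red) = 0.62399.
P(Urn 1 | red) = 0.1250 / 0.62399 = 0.200.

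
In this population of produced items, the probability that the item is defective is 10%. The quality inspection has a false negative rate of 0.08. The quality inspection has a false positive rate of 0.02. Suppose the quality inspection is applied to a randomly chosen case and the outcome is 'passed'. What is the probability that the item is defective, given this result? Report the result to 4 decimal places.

P(H | E) ≈ 0.0090

Write H for 'the item is defective'. Prior odds H:¬H = 0.1/0.9 = 0.11111. For the 'passed' outcome, the likelihood ratio is 0.08/0.98 = 0.081633.
Posterior odds = 0.11111 × 0.081633 = 0.0090703, so P(H|E) = 0.0090703/(1+0.0090703) = 0.0090.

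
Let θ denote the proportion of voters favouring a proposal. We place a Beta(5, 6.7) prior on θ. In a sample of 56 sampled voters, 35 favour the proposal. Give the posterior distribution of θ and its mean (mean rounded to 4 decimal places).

Posterior: Beta(40, 27.7); mean ≈ 0.5908

Observing 35 successes and 21 failures updates Beta(5, 6.7) by adding the success and failure counts to the two shape parameters: α = 5+35 = 40, β = 6.7+21 = 27.7.
E[θ | data] = 40/(40+27.7) = 0.5908.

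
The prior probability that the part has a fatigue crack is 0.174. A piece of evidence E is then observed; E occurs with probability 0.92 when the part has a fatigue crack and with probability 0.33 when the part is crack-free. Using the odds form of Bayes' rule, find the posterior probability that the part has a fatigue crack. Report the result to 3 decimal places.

Prior odds = 0.174/(1−0.174) = 0.21065.
Likelihood ratio for E = 0.92/0.33 = 2.7879.
Posterior odds = prior odds × LR = 0.58728.
Posterior probability = odds/(1+odds) = 0.58728/1.5873 = 0.370.

Posterior probability ≈ 0.370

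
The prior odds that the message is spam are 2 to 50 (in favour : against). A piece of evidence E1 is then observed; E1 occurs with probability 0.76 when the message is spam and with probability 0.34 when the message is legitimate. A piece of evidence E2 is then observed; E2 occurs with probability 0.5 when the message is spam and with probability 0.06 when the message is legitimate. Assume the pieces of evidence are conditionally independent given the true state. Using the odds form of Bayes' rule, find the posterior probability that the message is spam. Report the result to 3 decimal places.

Prior odds = 2/50 = 0.040000.
Likelihood ratio for E1 = 0.76/0.34 = 2.2353.
Likelihood ratio for E2 = 0.5/0.06 = 8.3333.
Posterior odds = prior odds × LR₁ × LR₂ = 0.74510.
Posterior probability = odds/(1+odds) = 0.74510/1.7451 = 0.427.

Posterior probability ≈ 0.427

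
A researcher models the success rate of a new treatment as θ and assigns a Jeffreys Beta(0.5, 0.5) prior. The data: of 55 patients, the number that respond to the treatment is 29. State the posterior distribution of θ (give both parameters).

The binomial likelihood is conjugate to the Beta prior: with 29 successes and 26 failures, the posterior is Beta(0.5+29, 0.5+26) = Beta(29.5, 26.5).

Posterior: Beta(29.5, 26.5)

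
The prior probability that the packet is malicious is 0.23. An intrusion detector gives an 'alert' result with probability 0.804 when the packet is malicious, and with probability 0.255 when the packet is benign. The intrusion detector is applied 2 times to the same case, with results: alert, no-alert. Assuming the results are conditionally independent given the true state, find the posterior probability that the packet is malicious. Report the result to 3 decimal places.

Posterior P(H) ≈ 0.199

With H the event that the packet is malicious, the joint likelihood of the observed sequence is P(data|H) = 0.804·0.196 = 0.15758 and P(data|¬H) = 0.255·0.745 = 0.18998.
Bayes: P(H|data) = 0.23·0.15758 / (0.23·0.15758 + 0.77·0.18998) = 0.036244/0.18253 = 0.1986.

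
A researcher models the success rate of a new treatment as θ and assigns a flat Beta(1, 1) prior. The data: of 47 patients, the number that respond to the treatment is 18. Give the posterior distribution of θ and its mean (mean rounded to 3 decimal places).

Posterior: Beta(19, 30); mean ≈ 0.388

Observing 18 successes and 29 failures updates Beta(1, 1) by adding the success and failure counts to the two shape parameters: α = 1+18 = 19, β = 1+29 = 30.
Posterior mean = α/(α+β) = 19/49 = 0.388.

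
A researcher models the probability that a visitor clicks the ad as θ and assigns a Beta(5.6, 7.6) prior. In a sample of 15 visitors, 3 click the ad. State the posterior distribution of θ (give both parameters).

Observing 3 successes and 12 failures updates Beta(5.6, 7.6) by adding the success and failure counts to the two shape parameters: α = 5.6+3 = 8.6, β = 7.6+12 = 19.6.

Posterior: Beta(8.6, 19.6)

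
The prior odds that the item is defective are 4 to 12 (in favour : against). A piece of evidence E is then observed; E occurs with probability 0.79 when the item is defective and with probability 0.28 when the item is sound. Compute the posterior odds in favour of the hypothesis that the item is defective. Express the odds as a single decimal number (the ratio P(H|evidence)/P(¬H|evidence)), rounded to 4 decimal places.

Posterior odds ≈ 0.9405

Prior odds = 4/12 = 0.33333. In log-odds, ln(0.33333) = -1.0986.
Add log likelihood ratio: ln(2.8214) = 1.0372.
Posterior log-odds = -0.061369, so posterior odds = exp(-0.061369) = 0.94048.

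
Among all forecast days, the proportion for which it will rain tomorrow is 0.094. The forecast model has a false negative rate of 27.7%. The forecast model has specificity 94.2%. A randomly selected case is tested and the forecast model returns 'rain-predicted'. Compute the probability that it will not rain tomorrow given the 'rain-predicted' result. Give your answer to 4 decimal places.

P(¬H | E) ≈ 0.4360

Let H be the event that it will rain tomorrow. P(H) = 0.094, so P(¬H) = 0.906. With E the 'rain-predicted' result, P(E|H) = 0.723 and P(E|¬H) = 0.058.
P(E) = 0.723·0.094 + 0.058·0.906 = 0.067962 + 0.052548 = 0.12051.
By Bayes' theorem, P(H|E) = 0.067962 / 0.12051 = 0.5640. Hence P(¬H|E) = 1 − 0.5640 = 0.4360.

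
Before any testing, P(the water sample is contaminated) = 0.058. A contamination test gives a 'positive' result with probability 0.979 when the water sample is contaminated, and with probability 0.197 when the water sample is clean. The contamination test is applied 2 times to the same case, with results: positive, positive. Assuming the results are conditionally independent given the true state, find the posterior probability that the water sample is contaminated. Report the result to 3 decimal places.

Posterior P(H) ≈ 0.603

With H the event that the water sample is contaminated, the joint likelihood of the observed sequence is P(data|H) = 0.979·0.979 = 0.95844 and P(data|¬H) = 0.197·0.197 = 0.038809.
Bayes: P(H|data) = 0.058·0.95844 / (0.058·0.95844 + 0.942·0.038809) = 0.055590/0.092148 = 0.6033.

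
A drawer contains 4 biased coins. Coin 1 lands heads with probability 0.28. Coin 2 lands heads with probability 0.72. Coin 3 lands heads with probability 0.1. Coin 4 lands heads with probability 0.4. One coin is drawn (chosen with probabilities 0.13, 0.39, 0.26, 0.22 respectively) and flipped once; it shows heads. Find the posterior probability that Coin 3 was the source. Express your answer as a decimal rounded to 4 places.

Posterior probability ≈ 0.0603

P(heads|C1) = 0.28; P(heads|C2) = 0.72; P(heads|C3) = 0.1; P(heads|C4) = 0.4.
Prior × likelihood for each source: 0.13·0.28=0.03640, 0.39·0.72=0.2808, 0.26·0.1=0.02600, 0.22·0.4=0.08800. Summing gives P(heads) = 0.43120.
P(Coin 3 | heads) = 0.02600 / 0.43120 = 0.0603.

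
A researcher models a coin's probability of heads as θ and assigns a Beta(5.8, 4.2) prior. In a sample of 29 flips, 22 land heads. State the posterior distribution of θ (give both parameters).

Posterior: Beta(27.8, 11.2)

Observing 22 successes and 7 failures updates Beta(5.8, 4.2) by adding the success and failure counts to the two shape parameters: α = 5.8+22 = 27.8, β = 4.2+7 = 11.2.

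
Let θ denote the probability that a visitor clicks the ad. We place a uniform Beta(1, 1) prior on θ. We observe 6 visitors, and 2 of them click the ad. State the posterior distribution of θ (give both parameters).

The binomial likelihood is conjugate to the Beta prior: with 2 successes and 4 failures, the posterior is Beta(1+2, 1+4) = Beta(3, 5).

Posterior: Beta(3, 5)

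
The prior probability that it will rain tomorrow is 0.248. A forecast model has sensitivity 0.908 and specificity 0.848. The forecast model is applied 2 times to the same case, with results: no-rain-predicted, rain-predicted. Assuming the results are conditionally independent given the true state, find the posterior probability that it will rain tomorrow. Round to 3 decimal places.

Let H be the event that it will rain tomorrow; start with P(H) = 0.248. P('rain-predicted'|H) = 0.908, P('rain-predicted'|¬H) = 0.152.
Update on result 1 ('no-rain-predicted'): P(H) ← 0.092·0.2480 / (0.092·0.2480 + 0.848·0.7520) = 0.022816/0.66051 = 0.0345.
Update on result 2 ('rain-predicted'): P(H) ← 0.908·0.0345 / (0.908·0.0345 + 0.152·0.9655) = 0.031365/0.17811 = 0.1761.

Posterior P(H) ≈ 0.176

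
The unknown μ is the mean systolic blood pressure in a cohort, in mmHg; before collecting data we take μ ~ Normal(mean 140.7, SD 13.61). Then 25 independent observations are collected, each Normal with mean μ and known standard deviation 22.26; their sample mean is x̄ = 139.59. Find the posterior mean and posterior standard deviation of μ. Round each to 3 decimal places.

With known σ, the Normal prior is conjugate. Weight on the data is w = (n/σ²)/(n/σ² + 1/τ₀²) = 0.0504533/(0.0504533+0.00539863) = 0.90334.
Posterior mean = w·x̄ + (1−w)·μ₀ = 0.90334·139.59 + 0.096660·140.7 = 139.697. Posterior variance = 1/(0.0504533+0.00539863) = 17.9045, so SD = 4.231.

Posterior mean ≈ 139.697; posterior SD ≈ 4.231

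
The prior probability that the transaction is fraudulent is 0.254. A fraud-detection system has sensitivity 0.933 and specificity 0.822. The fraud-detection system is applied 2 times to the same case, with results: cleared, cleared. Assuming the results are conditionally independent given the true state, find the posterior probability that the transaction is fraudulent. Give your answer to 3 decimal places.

Let H be the event that the transaction is fraudulent; start with P(H) = 0.254. P('flagged'|H) = 0.933, P('flagged'|¬H) = 0.178.
Update on result 1 ('cleared'): P(H) ← 0.067·0.2540 / (0.067·0.2540 + 0.822·0.7460) = 0.017018/0.63023 = 0.0270.
Update on result 2 ('cleared'): P(H) ← 0.067·0.0270 / (0.067·0.0270 + 0.822·0.9730) = 0.0018092/0.80161 = 0.0023.

Posterior P(H) ≈ 0.002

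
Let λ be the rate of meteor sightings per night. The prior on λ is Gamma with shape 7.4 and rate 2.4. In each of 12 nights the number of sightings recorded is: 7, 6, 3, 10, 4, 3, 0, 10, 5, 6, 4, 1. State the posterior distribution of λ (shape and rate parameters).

Posterior: Gamma(shape=66.4, rate=14.4)

The Poisson likelihood adds the total count to the shape and the number of exposure periods to the rate. Here ∑xᵢ = 59 and n = 12, so shape 7.4→66.4 and rate 2.4→14.4.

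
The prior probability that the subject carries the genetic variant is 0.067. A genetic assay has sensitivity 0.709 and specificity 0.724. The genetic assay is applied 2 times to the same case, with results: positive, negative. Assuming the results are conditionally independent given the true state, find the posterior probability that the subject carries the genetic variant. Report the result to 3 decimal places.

With H the event that the subject carries the genetic variant, the joint likelihood of the observed sequence is P(data|H) = 0.709·0.291 = 0.20632 and P(data|¬H) = 0.276·0.724 = 0.19982.
Bayes: P(H|data) = 0.067·0.20632 / (0.067·0.20632 + 0.933·0.19982) = 0.013823/0.20026 = 0.0690.

Posterior P(H) ≈ 0.069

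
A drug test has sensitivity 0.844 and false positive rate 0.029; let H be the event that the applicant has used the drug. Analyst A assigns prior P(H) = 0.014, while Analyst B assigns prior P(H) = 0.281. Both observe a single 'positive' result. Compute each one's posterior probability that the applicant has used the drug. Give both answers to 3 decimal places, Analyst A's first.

The likelihood ratio for a 'positive' result is 0.844/0.029 = 29.103.
Analyst A: prior odds 0.014/0.986 = 0.014199; posterior odds 0.41323; posterior probability 0.292.
Analyst B: prior odds 0.281/0.719 = 0.39082; posterior odds 11.374; posterior probability 0.919.

Analyst A: 0.292; Analyst B: 0.919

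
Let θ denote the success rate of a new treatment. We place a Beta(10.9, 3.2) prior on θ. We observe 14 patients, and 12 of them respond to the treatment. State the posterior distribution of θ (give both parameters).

Posterior: Beta(22.9, 5.2)

The binomial likelihood is conjugate to the Beta prior: with 12 successes and 2 failures, the posterior is Beta(10.9+12, 3.2+2) = Beta(22.9, 5.2).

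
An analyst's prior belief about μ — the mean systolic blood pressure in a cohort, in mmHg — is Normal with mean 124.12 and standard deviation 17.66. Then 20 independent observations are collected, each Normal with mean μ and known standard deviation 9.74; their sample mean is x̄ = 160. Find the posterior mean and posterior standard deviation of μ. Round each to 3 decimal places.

Posterior mean ≈ 159.462; posterior SD ≈ 2.162

Prior precision 1/τ₀² = 1/17.66² = 0.00320641; data precision n/σ² = 20/9.74² = 0.210820.
Posterior precision = 0.00320641 + 0.210820 = 0.214027, giving posterior SD = 1/√0.214027 = 2.162.
Posterior mean = (0.00320641·124.12 + 0.210820·160) / 0.214027 = 159.462.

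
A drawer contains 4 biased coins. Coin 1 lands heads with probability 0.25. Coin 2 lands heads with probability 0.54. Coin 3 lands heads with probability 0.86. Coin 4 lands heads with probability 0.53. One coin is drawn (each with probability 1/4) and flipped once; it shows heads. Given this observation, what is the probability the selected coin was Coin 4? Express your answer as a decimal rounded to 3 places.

Tabulate prior·likelihood by source: [1] prior 0.25, lik 0.25, product 0.06250; [2] prior 0.25, lik 0.54, product 0.1350; [3] prior 0.25, lik 0.86, product 0.2150; [4] prior 0.25, lik 0.53, product 0.1325.
Normalizing constant = 0.54500; the posterior for Coin 4 is its product over the sum, 0.1325/0.54500 = 0.243.

Posterior probability ≈ 0.243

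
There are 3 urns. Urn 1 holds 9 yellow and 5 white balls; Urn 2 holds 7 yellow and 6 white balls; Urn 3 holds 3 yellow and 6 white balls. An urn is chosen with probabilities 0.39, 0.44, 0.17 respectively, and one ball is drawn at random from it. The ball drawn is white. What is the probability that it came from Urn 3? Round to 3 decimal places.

P(white|Urn 1) = 0.3571; P(white|Urn 2) = 0.4615; P(white|Urn 3) = 0.6667.
Prior × likelihood for each source: 0.39·0.3571=0.1393, 0.44·0.4615=0.2031, 0.17·0.6667=0.1133. Summing gives P(white) = 0.45570.
P(Urn 3 | white) = 0.1133 / 0.45570 = 0.249.

Posterior probability ≈ 0.249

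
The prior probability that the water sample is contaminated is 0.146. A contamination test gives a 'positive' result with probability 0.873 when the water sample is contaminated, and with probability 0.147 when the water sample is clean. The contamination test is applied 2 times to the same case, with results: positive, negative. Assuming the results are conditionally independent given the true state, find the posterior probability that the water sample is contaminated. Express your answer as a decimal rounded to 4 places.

With H the event that the water sample is contaminated, the joint likelihood of the observed sequence is P(data|H) = 0.873·0.127 = 0.11087 and P(data|¬H) = 0.147·0.853 = 0.12539.
Bayes: P(H|data) = 0.146·0.11087 / (0.146·0.11087 + 0.854·0.12539) = 0.016187/0.12327 = 0.1313.

Posterior P(H) ≈ 0.1313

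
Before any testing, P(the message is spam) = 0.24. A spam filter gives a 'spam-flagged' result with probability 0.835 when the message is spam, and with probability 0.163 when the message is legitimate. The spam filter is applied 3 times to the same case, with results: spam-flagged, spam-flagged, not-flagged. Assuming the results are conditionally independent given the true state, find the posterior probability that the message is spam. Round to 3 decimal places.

With H the event that the message is spam, the joint likelihood of the observed sequence is P(data|H) = 0.835·0.835·0.165 = 0.11504 and P(data|¬H) = 0.163·0.163·0.837 = 0.022238.
Bayes: P(H|data) = 0.24·0.11504 / (0.24·0.11504 + 0.76·0.022238) = 0.027610/0.044511 = 0.6203.

Posterior P(H) ≈ 0.620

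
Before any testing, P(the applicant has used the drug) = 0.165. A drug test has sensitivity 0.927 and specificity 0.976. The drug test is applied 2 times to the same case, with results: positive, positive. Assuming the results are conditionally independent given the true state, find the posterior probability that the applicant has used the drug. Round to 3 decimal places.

Posterior P(H) ≈ 0.997

Let H be the event that the applicant has used the drug; start with P(H) = 0.165. P('positive'|H) = 0.927, P('positive'|¬H) = 0.024.
Update on result 1 ('positive'): P(H) ← 0.927·0.1650 / (0.927·0.1650 + 0.024·0.8350) = 0.15296/0.17300 = 0.8842.
Update on result 2 ('positive'): P(H) ← 0.927·0.8842 / (0.927·0.8842 + 0.024·0.1158) = 0.81961/0.82240 = 0.9966.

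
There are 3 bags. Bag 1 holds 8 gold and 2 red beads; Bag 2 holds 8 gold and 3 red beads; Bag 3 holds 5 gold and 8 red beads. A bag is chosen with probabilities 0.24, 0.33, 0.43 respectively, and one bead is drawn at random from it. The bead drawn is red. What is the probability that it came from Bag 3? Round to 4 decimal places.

Posterior probability ≈ 0.6572

Tabulate prior·likelihood by source: [1] prior 0.24, lik 0.2, product 0.04800; [2] prior 0.33, lik 0.2727, product 0.09000; [3] prior 0.43, lik 0.6154, product 0.2646.
Normalizing constant = 0.40262; the posterior for Bag 3 is its product over the sum, 0.2646/0.40262 = 0.6572.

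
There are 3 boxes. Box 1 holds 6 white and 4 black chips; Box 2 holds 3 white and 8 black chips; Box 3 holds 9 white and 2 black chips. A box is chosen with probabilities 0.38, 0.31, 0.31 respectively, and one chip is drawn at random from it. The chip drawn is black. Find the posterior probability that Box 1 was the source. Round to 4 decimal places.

P(black|Box 1) = 0.4; P(black|Box 2) = 0.7273; P(black|Box 3) = 0.1818.
Prior × likelihood for each source: 0.38·0.4=0.1520, 0.31·0.7273=0.2255, 0.31·0.1818=0.05636. Summing gives P(black) = 0.43382.
P(Box 1 | black) = 0.1520 / 0.43382 = 0.3504.

Posterior probability ≈ 0.3504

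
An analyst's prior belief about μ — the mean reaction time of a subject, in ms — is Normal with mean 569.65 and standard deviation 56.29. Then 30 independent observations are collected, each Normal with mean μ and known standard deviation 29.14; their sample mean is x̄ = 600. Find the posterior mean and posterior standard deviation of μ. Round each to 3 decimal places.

Posterior mean ≈ 599.731; posterior SD ≈ 5.297

Prior precision 1/τ₀² = 1/56.29² = 0.00031560; data precision n/σ² = 30/29.14² = 0.0353299.
Posterior precision = 0.00031560 + 0.0353299 = 0.0356455, giving posterior SD = 1/√0.0356455 = 5.297.
Posterior mean = (0.00031560·569.65 + 0.0353299·600) / 0.0356455 = 599.731.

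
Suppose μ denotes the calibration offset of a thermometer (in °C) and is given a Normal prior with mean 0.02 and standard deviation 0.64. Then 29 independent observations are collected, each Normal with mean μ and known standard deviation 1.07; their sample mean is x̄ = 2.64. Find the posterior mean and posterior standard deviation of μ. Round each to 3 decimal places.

Posterior mean ≈ 2.410; posterior SD ≈ 0.190

With known σ, the Normal prior is conjugate. Weight on the data is w = (n/σ²)/(n/σ² + 1/τ₀²) = 25.3297/(25.3297+2.44141) = 0.91209.
Posterior mean = w·x̄ + (1−w)·μ₀ = 0.91209·2.64 + 0.087912·0.02 = 2.410. Posterior variance = 1/(25.3297+2.44141) = 0.0360086, so SD = 0.190.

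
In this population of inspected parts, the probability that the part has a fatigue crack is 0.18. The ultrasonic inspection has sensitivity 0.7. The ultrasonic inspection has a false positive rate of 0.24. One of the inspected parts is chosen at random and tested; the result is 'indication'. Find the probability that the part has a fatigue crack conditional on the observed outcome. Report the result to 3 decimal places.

P(H | E) ≈ 0.390

Write H for 'the part has a fatigue crack'. Prior odds H:¬H = 0.18/0.82 = 0.21951. For the 'indication' outcome, the likelihood ratio is 0.7/0.24 = 2.9167.
Posterior odds = 0.21951 × 2.9167 = 0.64024, so P(H|E) = 0.64024/(1+0.64024) = 0.390.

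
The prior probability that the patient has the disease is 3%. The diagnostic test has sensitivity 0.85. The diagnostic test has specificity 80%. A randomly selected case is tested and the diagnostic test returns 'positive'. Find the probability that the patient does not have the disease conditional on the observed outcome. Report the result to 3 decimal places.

Write H for 'the patient has the disease'. Prior odds H:¬H = 0.03/0.97 = 0.030928. For the 'positive' outcome, the likelihood ratio is 0.85/0.2 = 4.2500.
Posterior odds = 0.030928 × 4.2500 = 0.13144, so P(H|E) = 0.13144/(1+0.13144) = 0.116. Then P(¬H|E) = 1 − 0.116 = 0.884.

P(¬H | E) ≈ 0.884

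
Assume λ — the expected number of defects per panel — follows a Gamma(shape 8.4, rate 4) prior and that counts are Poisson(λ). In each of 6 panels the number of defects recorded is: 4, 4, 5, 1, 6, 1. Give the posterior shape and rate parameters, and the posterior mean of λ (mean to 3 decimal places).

Posterior: Gamma(shape=29.4, rate=10); mean ≈ 2.940

The Poisson likelihood adds the total count to the shape and the number of exposure periods to the rate. Here ∑xᵢ = 21 and n = 6, so shape 8.4→29.4 and rate 4→10.
E[λ | data] = 29.4/10 = 2.940.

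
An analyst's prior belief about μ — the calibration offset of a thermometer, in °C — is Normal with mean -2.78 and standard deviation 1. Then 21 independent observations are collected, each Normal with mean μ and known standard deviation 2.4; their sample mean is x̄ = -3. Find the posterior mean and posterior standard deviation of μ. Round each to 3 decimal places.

Prior precision 1/τ₀² = 1/1² = 1.00000; data precision n/σ² = 21/2.4² = 3.64583.
Posterior precision = 1.00000 + 3.64583 = 4.64583, giving posterior SD = 1/√4.64583 = 0.464.
Posterior mean = (1.00000·-2.78 + 3.64583·-3) / 4.64583 = -2.953.

Posterior mean ≈ -2.953; posterior SD ≈ 0.464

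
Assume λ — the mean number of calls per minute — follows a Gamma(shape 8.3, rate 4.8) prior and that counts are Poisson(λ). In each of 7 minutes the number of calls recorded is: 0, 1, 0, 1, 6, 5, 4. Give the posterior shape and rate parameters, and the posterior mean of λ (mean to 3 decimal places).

Total count ∑xᵢ = 17 over n = 7 minutes.
Gamma is conjugate to the Poisson likelihood: posterior is Gamma(shape = 8.3+17 = 25.3, rate = 4.8+7 = 11.8).
E[λ | data] = 25.3/11.8 = 2.144.

Posterior: Gamma(shape=25.3, rate=11.8); mean ≈ 2.144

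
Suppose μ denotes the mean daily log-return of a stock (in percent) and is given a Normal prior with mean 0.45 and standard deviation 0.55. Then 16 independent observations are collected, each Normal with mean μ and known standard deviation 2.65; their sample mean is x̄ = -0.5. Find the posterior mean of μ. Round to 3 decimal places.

Prior precision 1/τ₀² = 1/0.55² = 3.30579; data precision n/σ² = 16/2.65² = 2.27839.
Posterior precision = 3.30579 + 2.27839 = 5.58418.
Posterior mean = (3.30579·0.45 + 2.27839·-0.5) / 5.58418 = 0.062.

Posterior mean ≈ 0.062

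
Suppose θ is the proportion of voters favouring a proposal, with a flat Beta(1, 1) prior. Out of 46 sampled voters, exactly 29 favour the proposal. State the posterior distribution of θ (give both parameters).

The binomial likelihood is conjugate to the Beta prior: with 29 successes and 17 failures, the posterior is Beta(1+29, 1+17) = Beta(30, 18).

Posterior: Beta(30, 18)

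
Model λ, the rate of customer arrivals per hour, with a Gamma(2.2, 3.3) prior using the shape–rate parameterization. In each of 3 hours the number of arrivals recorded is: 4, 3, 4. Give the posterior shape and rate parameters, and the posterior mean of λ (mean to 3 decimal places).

Posterior: Gamma(shape=13.2, rate=6.3); mean ≈ 2.095

Total count ∑xᵢ = 11 over n = 3 hours.
Gamma is conjugate to the Poisson likelihood: posterior is Gamma(shape = 2.2+11 = 13.2, rate = 3.3+3 = 6.3).
E[λ | data] = 13.2/6.3 = 2.095.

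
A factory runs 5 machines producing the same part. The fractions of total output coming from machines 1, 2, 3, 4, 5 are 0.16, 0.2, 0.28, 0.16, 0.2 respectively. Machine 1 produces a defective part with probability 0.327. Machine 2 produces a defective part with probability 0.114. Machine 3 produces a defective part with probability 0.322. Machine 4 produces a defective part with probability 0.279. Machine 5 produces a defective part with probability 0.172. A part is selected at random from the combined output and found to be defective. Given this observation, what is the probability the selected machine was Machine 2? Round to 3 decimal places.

Posterior probability ≈ 0.093

P(defective|M1) = 0.327; P(defective|M2) = 0.114; P(defective|M3) = 0.322; P(defective|M4) = 0.279; P(defective|M5) = 0.172.
Prior × likelihood for each source: 0.16·0.327=0.05232, 0.2·0.114=0.02280, 0.28·0.322=0.09016, 0.16·0.279=0.04464, 0.2·0.172=0.03440. Summing gives P(defective) = 0.24432.
P(Machine 2 | defective) = 0.02280 / 0.24432 = 0.093.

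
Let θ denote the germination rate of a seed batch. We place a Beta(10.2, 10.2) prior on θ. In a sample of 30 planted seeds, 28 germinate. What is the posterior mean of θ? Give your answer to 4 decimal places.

The binomial likelihood is conjugate to the Beta prior: with 28 successes and 2 failures, the posterior is Beta(10.2+28, 10.2+2) = Beta(38.2, 12.2).
Posterior mean = α/(α+β) = 38.2/50.4 = 0.7579.

Posterior mean ≈ 0.7579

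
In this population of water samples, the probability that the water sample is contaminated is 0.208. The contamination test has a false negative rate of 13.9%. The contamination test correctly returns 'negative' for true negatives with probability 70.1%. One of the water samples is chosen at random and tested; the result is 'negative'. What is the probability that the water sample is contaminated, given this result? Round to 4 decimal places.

Let H be the event that the water sample is contaminated. P(H) = 0.208, so P(¬H) = 0.792. With E the 'negative' result, P(E|H) = 0.139 and P(E|¬H) = 0.701.
P(E) = 0.139·0.208 + 0.701·0.792 = 0.028912 + 0.55519 = 0.58410.
By Bayes' theorem, P(H|E) = 0.028912 / 0.58410 = 0.0495.

P(H | E) ≈ 0.0495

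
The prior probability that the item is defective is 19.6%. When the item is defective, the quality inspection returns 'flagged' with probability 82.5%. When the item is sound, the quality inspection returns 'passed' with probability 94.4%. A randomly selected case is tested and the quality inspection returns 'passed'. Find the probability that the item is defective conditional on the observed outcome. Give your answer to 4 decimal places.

P(H | E) ≈ 0.0432

Write H for 'the item is defective'. Prior odds H:¬H = 0.196/0.804 = 0.24378. For the 'passed' outcome, the likelihood ratio is 0.175/0.944 = 0.18538.
Posterior odds = 0.24378 × 0.18538 = 0.045192, so P(H|E) = 0.045192/(1+0.045192) = 0.0432.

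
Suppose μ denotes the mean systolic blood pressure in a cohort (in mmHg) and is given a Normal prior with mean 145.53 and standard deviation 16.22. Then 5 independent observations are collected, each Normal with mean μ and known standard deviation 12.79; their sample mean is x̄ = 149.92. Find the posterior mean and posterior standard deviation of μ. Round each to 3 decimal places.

With known σ, the Normal prior is conjugate. Weight on the data is w = (n/σ²)/(n/σ² + 1/τ₀²) = 0.0305653/(0.0305653+0.00380100) = 0.88940.
Posterior mean = w·x̄ + (1−w)·μ₀ = 0.88940·149.92 + 0.11060·145.53 = 149.434. Posterior variance = 1/(0.0305653+0.00380100) = 29.0983, so SD = 5.394.

Posterior mean ≈ 149.434; posterior SD ≈ 5.394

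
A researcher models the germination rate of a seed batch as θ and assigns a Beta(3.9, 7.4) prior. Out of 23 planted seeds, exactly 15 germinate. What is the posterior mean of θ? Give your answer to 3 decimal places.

Posterior mean ≈ 0.551

Observing 15 successes and 8 failures updates Beta(3.9, 7.4) by adding the success and failure counts to the two shape parameters: α = 3.9+15 = 18.9, β = 7.4+8 = 15.4.
E[θ | data] = 18.9/(18.9+15.4) = 0.551.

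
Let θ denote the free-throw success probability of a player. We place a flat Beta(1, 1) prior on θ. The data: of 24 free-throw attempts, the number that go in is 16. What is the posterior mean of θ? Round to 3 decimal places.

Posterior mean ≈ 0.654

The binomial likelihood is conjugate to the Beta prior: with 16 successes and 8 failures, the posterior is Beta(1+16, 1+8) = Beta(17, 9).
Posterior mean = α/(α+β) = 17/26 = 0.654.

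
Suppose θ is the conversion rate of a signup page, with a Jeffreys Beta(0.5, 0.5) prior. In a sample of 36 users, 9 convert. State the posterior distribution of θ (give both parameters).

Posterior: Beta(9.5, 27.5)

The binomial likelihood is conjugate to the Beta prior: with 9 successes and 27 failures, the posterior is Beta(0.5+9, 0.5+27) = Beta(9.5, 27.5).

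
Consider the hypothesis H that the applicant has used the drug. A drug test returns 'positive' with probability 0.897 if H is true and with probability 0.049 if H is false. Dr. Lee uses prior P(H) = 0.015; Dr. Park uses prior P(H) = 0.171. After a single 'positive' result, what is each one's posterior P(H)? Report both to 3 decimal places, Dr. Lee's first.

Dr. Lee: 0.218; Dr. Park: 0.791

P('+'|H) = 0.897, P('+'|¬H) = 0.049.
Dr. Lee: numerator 0.897·0.015 = 0.013455; evidence = 0.013455+0.049·0.985 = 0.061720; posterior = 0.218.
Dr. Park: numerator 0.897·0.171 = 0.15339; evidence = 0.15339+0.049·0.829 = 0.19401; posterior = 0.791.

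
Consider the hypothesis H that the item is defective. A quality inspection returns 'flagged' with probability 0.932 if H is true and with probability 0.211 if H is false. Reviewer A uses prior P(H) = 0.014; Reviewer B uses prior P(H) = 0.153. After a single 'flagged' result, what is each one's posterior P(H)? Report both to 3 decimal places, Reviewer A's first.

Reviewer A: 0.059; Reviewer B: 0.444

The likelihood ratio for a 'flagged' result is 0.932/0.211 = 4.4171.
Reviewer A: prior odds 0.014/0.986 = 0.014199; posterior odds 0.062717; posterior probability 0.059.
Reviewer B: prior odds 0.153/0.847 = 0.18064; posterior odds 0.79789; posterior probability 0.444.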